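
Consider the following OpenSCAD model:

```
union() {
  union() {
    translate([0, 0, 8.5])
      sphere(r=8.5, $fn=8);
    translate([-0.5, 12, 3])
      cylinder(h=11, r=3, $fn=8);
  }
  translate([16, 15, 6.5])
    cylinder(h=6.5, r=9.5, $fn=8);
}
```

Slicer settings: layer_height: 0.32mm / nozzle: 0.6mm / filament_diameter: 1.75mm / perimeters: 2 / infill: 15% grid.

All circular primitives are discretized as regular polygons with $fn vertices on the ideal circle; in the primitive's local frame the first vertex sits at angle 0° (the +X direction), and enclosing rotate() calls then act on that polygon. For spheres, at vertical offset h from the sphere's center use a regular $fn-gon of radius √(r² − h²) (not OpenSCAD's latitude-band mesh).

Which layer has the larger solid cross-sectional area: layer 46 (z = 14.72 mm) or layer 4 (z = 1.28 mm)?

layer 46 (z = 14.72 mm)

Layer 46 (z = 14.72): the r=8.5 sphere contributes a regular 8-gon of circumradius √(8.5²−6.22²) = 5.793 (area = (8/2)·5.793²·sin(360°/8) = 94.93 mm²); the cylinder at (-0.5, 12) is absent (z outside [3, 14]); Combining (union): only the r=8.5 sphere is present, so the union is just that shape — area = 94.93 mm²; the cylinder at (16, 15) is not intersected at this z (z outside [6.5, 13]); Combining (union): only that combined region is present, so the union is just that shape — area = 94.93 mm². So its area = 94.93 mm². Layer 4 (z = 1.28): the sphere: section is a regular 8-gon, circumradius = √(r²−h²) = √(8.5²−7.22²) = 4.486 (area = (8/2)·4.486²·sin(360°/8) = 56.91 mm²); the cylinder at (-0.5, 12) does not reach this height (z outside [3, 14]); Combining (union): only the r=8.5 sphere is present, so the union is just that shape — area = 56.91 mm²; the cylinder at (16, 15) is not intersected at this z (z outside [6.5, 13]); Taking the union: only that combined region is present, so the union is just that shape — area = 56.91 mm². So its area = 56.91 mm². Layer 46 is larger (94.93 vs 56.91 mm²).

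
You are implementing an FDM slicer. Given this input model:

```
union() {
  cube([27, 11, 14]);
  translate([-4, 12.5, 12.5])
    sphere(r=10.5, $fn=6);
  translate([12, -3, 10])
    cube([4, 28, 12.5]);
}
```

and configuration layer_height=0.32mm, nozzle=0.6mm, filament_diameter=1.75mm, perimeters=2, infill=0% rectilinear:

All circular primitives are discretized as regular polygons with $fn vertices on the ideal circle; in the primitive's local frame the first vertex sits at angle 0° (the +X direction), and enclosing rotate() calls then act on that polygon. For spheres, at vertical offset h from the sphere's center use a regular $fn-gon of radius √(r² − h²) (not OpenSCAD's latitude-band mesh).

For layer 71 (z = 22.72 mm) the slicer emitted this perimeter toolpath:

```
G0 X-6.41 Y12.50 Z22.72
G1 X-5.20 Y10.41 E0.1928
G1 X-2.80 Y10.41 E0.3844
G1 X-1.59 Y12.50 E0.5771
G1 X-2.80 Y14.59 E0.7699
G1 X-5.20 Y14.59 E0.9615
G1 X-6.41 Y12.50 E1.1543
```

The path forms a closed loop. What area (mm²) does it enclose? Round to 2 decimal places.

Apply the shoelace formula to the sequence of (X, Y) vertices; enclosed area = 15.09 mm².

15.09 mm²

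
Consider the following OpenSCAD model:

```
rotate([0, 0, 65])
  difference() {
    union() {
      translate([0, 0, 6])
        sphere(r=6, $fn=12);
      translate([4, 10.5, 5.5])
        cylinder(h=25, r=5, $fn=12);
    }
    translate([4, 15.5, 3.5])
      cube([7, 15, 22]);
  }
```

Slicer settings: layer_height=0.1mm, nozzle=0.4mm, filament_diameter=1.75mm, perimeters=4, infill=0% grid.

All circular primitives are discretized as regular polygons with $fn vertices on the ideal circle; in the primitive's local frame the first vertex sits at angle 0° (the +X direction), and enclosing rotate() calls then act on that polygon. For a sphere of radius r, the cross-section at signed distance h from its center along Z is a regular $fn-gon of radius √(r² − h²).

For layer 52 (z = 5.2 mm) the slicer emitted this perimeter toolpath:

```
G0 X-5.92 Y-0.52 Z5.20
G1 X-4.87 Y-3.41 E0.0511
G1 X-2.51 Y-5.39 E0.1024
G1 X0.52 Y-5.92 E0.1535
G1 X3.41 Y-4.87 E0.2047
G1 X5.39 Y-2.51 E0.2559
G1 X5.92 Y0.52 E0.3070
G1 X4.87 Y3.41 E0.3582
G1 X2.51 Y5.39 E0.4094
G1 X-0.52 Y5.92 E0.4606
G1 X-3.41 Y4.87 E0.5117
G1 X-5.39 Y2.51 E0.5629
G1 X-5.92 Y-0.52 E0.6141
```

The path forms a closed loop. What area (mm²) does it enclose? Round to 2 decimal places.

106.01 mm²

Apply the shoelace formula to the sequence of (X, Y) vertices; enclosed area = 106.01 mm².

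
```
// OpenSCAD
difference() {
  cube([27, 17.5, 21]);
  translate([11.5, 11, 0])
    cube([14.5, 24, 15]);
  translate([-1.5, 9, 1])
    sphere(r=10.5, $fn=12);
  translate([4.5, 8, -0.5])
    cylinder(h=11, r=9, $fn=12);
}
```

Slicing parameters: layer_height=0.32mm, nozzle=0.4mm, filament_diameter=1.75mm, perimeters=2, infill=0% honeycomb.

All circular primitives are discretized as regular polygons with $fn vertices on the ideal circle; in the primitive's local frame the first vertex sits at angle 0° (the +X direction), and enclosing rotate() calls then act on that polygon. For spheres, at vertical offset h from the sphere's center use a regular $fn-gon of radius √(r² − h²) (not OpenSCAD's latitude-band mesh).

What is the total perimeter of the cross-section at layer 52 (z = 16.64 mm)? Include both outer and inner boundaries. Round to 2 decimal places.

At z = 16.64 mm: the 27×17.5 cube contributes its full rectangle (perimeter 89.00 mm); the cube at (11.5, 11) is not intersected at this z (z outside [0, 15]); the sphere at (-1.5, 9) does not reach this height (|z−center|=15.640 > r=10.5); the cylinder at (4.5, 8) is absent (z outside [-0.5, 10.5]); After the difference (first − rest): none of the subtracted shapes is present at this height, so the 27×17.5 cube is unchanged — boundary = 89.00 mm. Overall, the cross-section is a single solid region. Total boundary length (outer) = 89.00 mm.

89.00 mm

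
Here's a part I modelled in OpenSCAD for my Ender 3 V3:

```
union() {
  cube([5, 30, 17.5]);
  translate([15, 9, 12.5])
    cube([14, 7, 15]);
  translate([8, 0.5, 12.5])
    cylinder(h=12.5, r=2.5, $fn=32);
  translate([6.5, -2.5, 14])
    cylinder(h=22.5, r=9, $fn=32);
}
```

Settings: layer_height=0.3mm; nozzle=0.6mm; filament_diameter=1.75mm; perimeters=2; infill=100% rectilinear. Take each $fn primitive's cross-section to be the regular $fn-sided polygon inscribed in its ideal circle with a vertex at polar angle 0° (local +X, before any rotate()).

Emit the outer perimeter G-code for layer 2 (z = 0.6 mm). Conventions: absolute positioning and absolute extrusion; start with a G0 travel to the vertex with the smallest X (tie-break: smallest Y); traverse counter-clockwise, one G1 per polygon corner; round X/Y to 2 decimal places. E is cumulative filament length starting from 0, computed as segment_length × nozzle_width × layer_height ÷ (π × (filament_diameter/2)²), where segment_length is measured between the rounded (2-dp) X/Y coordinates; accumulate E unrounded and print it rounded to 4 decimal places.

G0 X0.00 Y0.00 Z0.60
G1 X5.00 Y0.00 E0.3742
G1 X5.00 Y30.00 E2.6192
G1 X0.00 Y30.00 E2.9934
G1 X0.00 Y0.00 E5.2385

At z = 0.6 mm: the cube is present — its section is the full 5×30 rectangle; the cube at (15, 9) is absent (z outside [12.5, 27.5]); the cylinder at (8, 0.5) does not reach this height (z outside [12.5, 25]); the cylinder at (6.5, -2.5) is not intersected at this z (z outside [14, 36.5]); Combining (union): only the 5×30 cube is present, so the union is just that shape — 1 connected region. The outline is a single polygon with 4 vertices. Extrusion per mm of travel: 0.6 × 0.3 / (π × 0.875²) = 0.074835. Accumulating E over each segment gives final E = 5.2385.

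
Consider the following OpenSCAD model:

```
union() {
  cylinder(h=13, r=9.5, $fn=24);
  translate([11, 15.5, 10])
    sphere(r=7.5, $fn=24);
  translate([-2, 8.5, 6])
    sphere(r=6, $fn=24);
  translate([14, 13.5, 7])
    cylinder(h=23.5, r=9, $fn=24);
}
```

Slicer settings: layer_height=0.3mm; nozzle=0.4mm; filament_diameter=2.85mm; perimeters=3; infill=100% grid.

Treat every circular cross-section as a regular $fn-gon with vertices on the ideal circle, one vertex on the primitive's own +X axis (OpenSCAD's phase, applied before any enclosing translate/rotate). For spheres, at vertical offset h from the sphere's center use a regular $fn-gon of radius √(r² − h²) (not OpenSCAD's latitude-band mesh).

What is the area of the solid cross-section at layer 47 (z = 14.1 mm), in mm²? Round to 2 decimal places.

At z = 14.1 mm: the cylinder does not reach this height (z outside [0, 13]); the r=7.5 sphere at (11, 15.5) contributes a regular 24-gon of circumradius √(7.5²−4.1²) = 6.280 (area = (24/2)·6.280²·sin(360°/24) = 122.49 mm²); the sphere at (-2, 8.5) is not intersected at this z (|z−center|=8.100 > r=6); the r=9 cylinder at (14, 13.5) contributes a regular 24-gon of circumradius 9 (area = (24/2)·9.000²·sin(360°/24) = 251.57 mm²); Combining (union): the regions partially overlap — summed areas 374.07 mm² minus the doubly-counted overlap 116.10 mm² gives 257.96 mm² — area = 257.96 mm². Overall, the cross-section is a single solid region. Net area = 257.96 mm².

257.96 mm²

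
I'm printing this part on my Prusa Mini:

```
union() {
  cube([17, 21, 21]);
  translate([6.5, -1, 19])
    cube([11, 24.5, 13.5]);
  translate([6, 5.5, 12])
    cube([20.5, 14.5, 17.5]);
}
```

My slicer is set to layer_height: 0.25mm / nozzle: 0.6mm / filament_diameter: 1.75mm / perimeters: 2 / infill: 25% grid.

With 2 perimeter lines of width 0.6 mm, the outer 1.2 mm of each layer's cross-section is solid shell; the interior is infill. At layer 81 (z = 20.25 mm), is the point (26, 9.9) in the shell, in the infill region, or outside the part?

At z = 20.25 mm: the cube is present — its section is the full 17×21 rectangle; the cube at (6.5, -1) (footprint 11×24.5) is included at this height; the cube at (6, 5.5) (footprint 20.5×14.5) is included at this height; Combining (union): the regions partially overlap (shared area 387.25 mm²), so overlapping operands fuse into one piece — 1 connected region. Overall, the cross-section is a single solid region. The nearest boundary edge runs (26.50, 20.00)→(26.50, 5.50); distance from the point to it = 0.50 mm. The point is inside the cross-section, 0.50 mm from the nearest boundary — within the 1.2 mm shell band (2 × 0.6).

shell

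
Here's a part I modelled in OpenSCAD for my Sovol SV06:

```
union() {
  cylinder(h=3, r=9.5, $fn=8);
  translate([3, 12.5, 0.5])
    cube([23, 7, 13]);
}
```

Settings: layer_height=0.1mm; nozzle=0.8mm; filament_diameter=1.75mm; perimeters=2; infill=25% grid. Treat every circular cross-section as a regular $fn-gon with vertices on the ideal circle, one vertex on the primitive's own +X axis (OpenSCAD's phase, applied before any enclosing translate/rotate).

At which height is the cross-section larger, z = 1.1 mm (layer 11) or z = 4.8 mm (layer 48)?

layer 11 (z = 1.1 mm)

Layer 11 (z = 1.1): the cylinder: section is a regular 8-gon, circumradius r=9.5 (area = (8/2)·9.500²·sin(360°/8) = 255.27 mm²); the 23×7 cube at (3, 12.5) contributes its full rectangle (area 161.00 mm²); Combining (union): the 2 present regions are separate (no shared area or edge), so areas and boundary lengths simply add and each stays a separate island — area = 416.27 mm². So its area = 416.27 mm². Layer 48 (z = 4.8): the cylinder is absent (z outside [0, 3]); the cube at (3, 12.5) (footprint 23×7) is included at this height (area 161.00 mm²); Combining (union): only the 23×7 cube at (3, 12.5) is present, so the union is just that shape — area = 161.00 mm². So its area = 161.00 mm². Layer 11 is larger (416.27 vs 161.00 mm²).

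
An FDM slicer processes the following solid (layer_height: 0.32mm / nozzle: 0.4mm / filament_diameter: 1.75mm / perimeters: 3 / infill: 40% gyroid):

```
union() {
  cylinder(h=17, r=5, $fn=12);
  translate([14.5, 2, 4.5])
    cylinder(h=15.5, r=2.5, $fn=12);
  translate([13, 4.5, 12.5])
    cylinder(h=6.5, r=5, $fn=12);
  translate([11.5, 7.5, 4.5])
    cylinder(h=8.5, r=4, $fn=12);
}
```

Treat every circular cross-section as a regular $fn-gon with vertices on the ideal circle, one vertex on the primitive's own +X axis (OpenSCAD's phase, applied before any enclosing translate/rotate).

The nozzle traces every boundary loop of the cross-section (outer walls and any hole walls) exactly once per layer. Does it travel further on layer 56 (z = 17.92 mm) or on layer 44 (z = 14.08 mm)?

layer 44 (z = 14.08 mm)

Layer 56 (z = 17.92): the cylinder is not intersected at this z (z outside [0, 17]); the cylinder at (14.5, 2): section is a regular 12-gon, circumradius r=2.5 (perimeter = 2·12·2.500·sin(180°/12) = 15.53 mm); the cylinder at (13, 4.5): section is a regular 12-gon, circumradius r=5 (perimeter = 2·12·5.000·sin(180°/12) = 31.06 mm); the cylinder at (11.5, 7.5) is absent (z outside [4.5, 13]); Combining (union): the regions partially overlap (shared area 17.48 mm²), so the edge portions inside another operand are dropped and the merged outline is re-measured after clipping — boundary = 31.49 mm. So its perimeter = 31.49 mm. Layer 44 (z = 14.08): the r=5 cylinder contributes a regular 12-gon of circumradius 5 (perimeter = 2·12·5.000·sin(180°/12) = 31.06 mm); the r=2.5 cylinder at (14.5, 2) gives a regular 12-gon of circumradius 2.5 (constant along its height) (perimeter = 2·12·2.500·sin(180°/12) = 15.53 mm); the r=5 cylinder at (13, 4.5) contributes a regular 12-gon of circumradius 5 (perimeter = 2·12·5.000·sin(180°/12) = 31.06 mm); the cylinder at (11.5, 7.5) is absent (z outside [4.5, 13]); Taking the union: the regions partially overlap (shared area 17.48 mm²), so the edge portions inside another operand are dropped and the merged outline is re-measured after clipping — boundary = 62.55 mm. So its perimeter = 62.55 mm. Layer 44 is larger (62.55 vs 31.49 mm).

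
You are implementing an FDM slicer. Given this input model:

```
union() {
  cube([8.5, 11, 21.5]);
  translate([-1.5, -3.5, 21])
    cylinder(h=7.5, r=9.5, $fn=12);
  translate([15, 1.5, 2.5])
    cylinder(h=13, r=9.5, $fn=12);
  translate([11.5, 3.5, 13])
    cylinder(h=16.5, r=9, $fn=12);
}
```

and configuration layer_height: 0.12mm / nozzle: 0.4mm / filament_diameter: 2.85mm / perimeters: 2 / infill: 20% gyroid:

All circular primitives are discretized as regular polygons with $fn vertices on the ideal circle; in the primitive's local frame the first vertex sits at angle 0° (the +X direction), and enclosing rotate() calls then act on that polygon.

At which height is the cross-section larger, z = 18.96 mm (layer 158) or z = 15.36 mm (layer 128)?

layer 128 (z = 15.36 mm)

Layer 158 (z = 18.96): the 8.5×11 cube contributes its full rectangle (area 93.50 mm²); the cylinder at (-1.5, -3.5) does not reach this height (z outside [21, 28.5]); the cylinder at (15, 1.5) is not intersected at this z (z outside [2.5, 15.5]); the r=9 cylinder at (11.5, 3.5) contributes a regular 12-gon of circumradius 9 (area = (12/2)·9.000²·sin(360°/12) = 243.00 mm²); Combining (union): the regions partially overlap — summed areas 336.50 mm² minus the doubly-counted overlap 53.53 mm² gives 282.97 mm² — area = 282.97 mm². So its area = 282.97 mm². Layer 128 (z = 15.36): the cube (footprint 8.5×11) is included at this height (area 93.50 mm²); the cylinder at (-1.5, -3.5) is absent (z outside [21, 28.5]); the r=9.5 cylinder at (15, 1.5) gives a regular 12-gon of circumradius 9.5 (constant along its height) (area = (12/2)·9.500²·sin(360°/12) = 270.75 mm²); the r=9 cylinder at (11.5, 3.5) contributes a regular 12-gon of circumradius 9 (area = (12/2)·9.000²·sin(360°/12) = 243.00 mm²); Combining (union): the regions partially overlap — summed areas 607.25 mm² minus the doubly-counted overlap 237.54 mm² gives 369.71 mm² — area = 369.71 mm². So its area = 369.71 mm². Layer 128 is larger (369.71 vs 282.97 mm²).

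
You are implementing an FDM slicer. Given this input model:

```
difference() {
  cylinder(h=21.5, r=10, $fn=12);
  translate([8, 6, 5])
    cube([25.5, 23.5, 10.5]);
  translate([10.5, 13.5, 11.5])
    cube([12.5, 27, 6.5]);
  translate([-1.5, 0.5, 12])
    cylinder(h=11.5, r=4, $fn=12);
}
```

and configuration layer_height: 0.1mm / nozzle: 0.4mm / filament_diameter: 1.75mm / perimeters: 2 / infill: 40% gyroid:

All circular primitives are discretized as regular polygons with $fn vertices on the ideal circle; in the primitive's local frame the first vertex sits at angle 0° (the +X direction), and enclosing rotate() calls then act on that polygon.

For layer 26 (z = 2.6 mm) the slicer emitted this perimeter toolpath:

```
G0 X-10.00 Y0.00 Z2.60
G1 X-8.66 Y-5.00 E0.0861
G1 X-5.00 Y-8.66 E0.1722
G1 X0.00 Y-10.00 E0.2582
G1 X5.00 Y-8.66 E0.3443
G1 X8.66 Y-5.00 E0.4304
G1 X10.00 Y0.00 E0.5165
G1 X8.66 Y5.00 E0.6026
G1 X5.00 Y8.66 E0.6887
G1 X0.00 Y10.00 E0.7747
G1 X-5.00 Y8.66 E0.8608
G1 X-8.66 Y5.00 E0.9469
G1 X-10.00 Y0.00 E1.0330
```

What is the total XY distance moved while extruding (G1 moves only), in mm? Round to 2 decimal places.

62.12 mm

Sum the Euclidean lengths of each G1 segment: total = 62.12 mm.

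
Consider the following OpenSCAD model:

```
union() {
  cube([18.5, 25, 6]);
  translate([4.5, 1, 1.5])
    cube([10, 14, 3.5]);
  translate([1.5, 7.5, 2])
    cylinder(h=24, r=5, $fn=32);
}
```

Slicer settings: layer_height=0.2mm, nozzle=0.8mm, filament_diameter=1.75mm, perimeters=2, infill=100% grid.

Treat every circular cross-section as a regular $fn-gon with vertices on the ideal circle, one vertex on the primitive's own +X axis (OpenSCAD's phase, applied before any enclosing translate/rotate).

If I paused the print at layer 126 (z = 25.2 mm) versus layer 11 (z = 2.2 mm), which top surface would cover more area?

Layer 126 (z = 25.2): the cube is not intersected at this z (z outside [0, 6]); the cube at (4.5, 1) is not intersected at this z (z outside [1.5, 5]); the r=5 cylinder at (1.5, 7.5) gives a regular 32-gon of circumradius 5 (constant along its height) (area = (32/2)·5.000²·sin(360°/32) = 78.04 mm²); Combining (union): only the r=5 cylinder at (1.5, 7.5) is present, so the union is just that shape — area = 78.04 mm². So its area = 78.04 mm². Layer 11 (z = 2.2): the cube (footprint 18.5×25) is included at this height (area 462.50 mm²); the cube at (4.5, 1) (footprint 10×14) is included at this height (area 140.00 mm²); the r=5 cylinder at (1.5, 7.5) gives a regular 32-gon of circumradius 5 (constant along its height) (area = (32/2)·5.000²·sin(360°/32) = 78.04 mm²); Taking the union: the regions partially overlap — summed areas 680.54 mm² minus the doubly-counted overlap 193.74 mm² gives 486.80 mm² — area = 486.80 mm². So its area = 486.80 mm². Layer 11 is larger (486.80 vs 78.04 mm²).

layer 11 (z = 2.2 mm)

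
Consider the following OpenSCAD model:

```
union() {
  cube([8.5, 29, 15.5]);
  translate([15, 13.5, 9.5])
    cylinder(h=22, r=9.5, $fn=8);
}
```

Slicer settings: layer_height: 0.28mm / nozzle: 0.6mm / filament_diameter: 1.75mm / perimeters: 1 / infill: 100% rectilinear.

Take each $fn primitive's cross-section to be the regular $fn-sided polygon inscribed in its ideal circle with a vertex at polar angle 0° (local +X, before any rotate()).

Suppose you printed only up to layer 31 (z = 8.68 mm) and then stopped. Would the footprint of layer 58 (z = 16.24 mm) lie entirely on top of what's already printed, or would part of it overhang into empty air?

part overhangs

Compare the two slices. At z = 8.68: the 8.5×29 cube contributes its full rectangle (area 246.50 mm²); the cylinder at (15, 13.5) does not reach this height (z outside [9.5, 31.5]); Taking the union: only the 8.5×29 cube is present, so the union is just that shape — area = 246.50 mm². At z = 16.24: the cube does not reach this height (z outside [0, 15.5]); the cylinder at (15, 13.5): section is a regular 8-gon, circumradius r=9.5 (area = (8/2)·9.500²·sin(360°/8) = 255.27 mm²); Combining (union): only the r=9.5 cylinder at (15, 13.5) is present, so the union is just that shape — area = 255.27 mm². Checking containment: at z = 16.24 the cross-section extends beyond the z = 8.68 cross-section by about 233.63 mm².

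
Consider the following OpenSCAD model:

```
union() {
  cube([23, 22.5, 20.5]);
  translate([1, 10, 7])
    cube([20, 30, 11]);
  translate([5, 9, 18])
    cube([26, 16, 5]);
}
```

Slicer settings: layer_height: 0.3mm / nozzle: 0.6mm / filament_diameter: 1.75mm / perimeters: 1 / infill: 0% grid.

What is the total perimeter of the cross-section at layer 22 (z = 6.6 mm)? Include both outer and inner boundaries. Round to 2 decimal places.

91.00 mm

At z = 6.6 mm: the cube (footprint 23×22.5) is included at this height (perimeter 91.00 mm); the cube at (1, 10) is not intersected at this z (z outside [7, 18]); the cube at (5, 9) is not intersected at this z (z outside [18, 23]); Combining (union): only the 23×22.5 cube is present, so the union is just that shape — boundary = 91.00 mm. Overall, the cross-section is a single solid region. Total boundary length (outer) = 91.00 mm.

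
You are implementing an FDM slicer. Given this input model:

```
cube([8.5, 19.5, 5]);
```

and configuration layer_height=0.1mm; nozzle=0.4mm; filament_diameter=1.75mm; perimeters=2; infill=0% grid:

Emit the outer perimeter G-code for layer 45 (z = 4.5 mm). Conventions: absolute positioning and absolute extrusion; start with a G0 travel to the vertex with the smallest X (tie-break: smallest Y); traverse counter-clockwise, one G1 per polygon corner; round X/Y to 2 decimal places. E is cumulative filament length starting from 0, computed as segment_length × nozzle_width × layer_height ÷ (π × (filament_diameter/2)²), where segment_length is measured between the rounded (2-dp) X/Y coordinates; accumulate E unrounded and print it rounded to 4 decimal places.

At z = 4.5 mm: the cube is present — its section is the full 8.5×19.5 rectangle. The outline is a single polygon with 4 vertices. Extrusion per mm of travel: 0.4 × 0.1 / (π × 0.875²) = 0.016630. Accumulating E over each segment gives final E = 0.9313.

G0 X0.00 Y0.00 Z4.50
G1 X8.50 Y0.00 E0.1414
G1 X8.50 Y19.50 E0.4656
G1 X0.00 Y19.50 E0.6070
G1 X0.00 Y0.00 E0.9313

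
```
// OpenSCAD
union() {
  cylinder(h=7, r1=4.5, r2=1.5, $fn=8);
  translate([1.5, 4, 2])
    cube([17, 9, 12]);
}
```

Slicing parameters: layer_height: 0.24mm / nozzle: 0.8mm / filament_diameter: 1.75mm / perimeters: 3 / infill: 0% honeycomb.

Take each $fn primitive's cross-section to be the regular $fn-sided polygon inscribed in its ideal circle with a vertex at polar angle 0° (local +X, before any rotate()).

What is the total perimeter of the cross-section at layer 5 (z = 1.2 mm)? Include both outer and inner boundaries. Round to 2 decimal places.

24.40 mm

At z = 1.2 mm: the cone: at t=0.171 of its height the radius interpolates to r₁+(r₂−r₁)t = 3.986, giving a regular 8-gon of that circumradius (perimeter = 2·8·3.986·sin(180°/8) = 24.40 mm); the cube at (1.5, 4) does not reach this height (z outside [2, 14]); Taking the union: only the cone is present, so the union is just that shape — boundary = 24.40 mm. Overall, the cross-section is a single solid region. Total boundary length (outer) = 24.40 mm.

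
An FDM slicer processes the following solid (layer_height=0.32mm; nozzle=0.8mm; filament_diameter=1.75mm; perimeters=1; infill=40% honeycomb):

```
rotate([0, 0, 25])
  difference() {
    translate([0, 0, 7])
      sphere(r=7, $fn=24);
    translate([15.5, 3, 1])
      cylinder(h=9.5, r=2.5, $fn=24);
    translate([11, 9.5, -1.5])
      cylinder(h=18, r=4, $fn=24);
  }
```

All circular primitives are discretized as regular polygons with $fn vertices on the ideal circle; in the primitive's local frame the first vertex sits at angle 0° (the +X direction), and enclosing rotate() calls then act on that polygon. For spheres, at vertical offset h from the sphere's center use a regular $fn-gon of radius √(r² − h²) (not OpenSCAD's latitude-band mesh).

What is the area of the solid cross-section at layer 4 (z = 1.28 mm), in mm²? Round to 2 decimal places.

50.57 mm²

At z = 1.28 mm: the sphere: section is a regular 24-gon, circumradius = √(r²−h²) = √(7²−5.72²) = 4.035 (area = (24/2)·4.035²·sin(360°/24) = 50.57 mm²); the cylinder at (15.5, 3): section is a regular 24-gon, circumradius r=2.5 (area = (24/2)·2.500²·sin(360°/24) = 19.41 mm²); the r=4 cylinder at (11, 9.5) gives a regular 24-gon of circumradius 4 (constant along its height) (area = (24/2)·4.000²·sin(360°/24) = 49.69 mm²); After the difference (first − rest): starting from the r=7 sphere (50.57 mm²), the r=2.5 cylinder at (15.5, 3) misses the remaining region (no effect); the r=4 cylinder at (11, 9.5) misses the remaining region (no effect) — area = 50.57 mm²; (whole slice rotated 25° about Z — lengths, areas and connectivity unchanged). Overall, the cross-section is a single solid region. Net area = 50.57 mm².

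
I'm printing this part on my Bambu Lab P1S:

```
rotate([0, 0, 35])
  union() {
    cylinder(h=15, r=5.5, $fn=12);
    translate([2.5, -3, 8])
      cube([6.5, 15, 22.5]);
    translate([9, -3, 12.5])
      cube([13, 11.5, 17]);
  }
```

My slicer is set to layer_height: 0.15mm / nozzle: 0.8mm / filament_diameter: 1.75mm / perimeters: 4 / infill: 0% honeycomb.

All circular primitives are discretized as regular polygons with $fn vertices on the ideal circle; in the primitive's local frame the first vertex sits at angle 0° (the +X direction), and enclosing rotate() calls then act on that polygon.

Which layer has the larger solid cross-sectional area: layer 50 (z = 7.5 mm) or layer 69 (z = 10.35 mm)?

Layer 50 (z = 7.5): the r=5.5 cylinder contributes a regular 12-gon of circumradius 5.5 (area = (12/2)·5.500²·sin(360°/12) = 90.75 mm²); the cube at (2.5, -3) does not reach this height (z outside [8, 30.5]); the cube at (9, -3) is not intersected at this z (z outside [12.5, 29.5]); Merging all regions: only the r=5.5 cylinder is present, so the union is just that shape — area = 90.75 mm²; (rotated 35° about Z; rotation is an isometry so areas/perimeters/island counts are preserved). So its area = 90.75 mm². Layer 69 (z = 10.35): the r=5.5 cylinder gives a regular 12-gon of circumradius 5.5 (constant along its height) (area = (12/2)·5.500²·sin(360°/12) = 90.75 mm²); the 6.5×15 cube at (2.5, -3) contributes its full rectangle (area 97.50 mm²); the cube at (9, -3) is not intersected at this z (z outside [12.5, 29.5]); Combining (union): the regions partially overlap — summed areas 188.25 mm² minus the doubly-counted overlap 17.55 mm² gives 170.70 mm² — area = 170.70 mm²; (whole slice rotated 35° about Z — lengths, areas and connectivity unchanged). So its area = 170.70 mm². Layer 69 is larger (170.70 vs 90.75 mm²).

layer 69 (z = 10.35 mm)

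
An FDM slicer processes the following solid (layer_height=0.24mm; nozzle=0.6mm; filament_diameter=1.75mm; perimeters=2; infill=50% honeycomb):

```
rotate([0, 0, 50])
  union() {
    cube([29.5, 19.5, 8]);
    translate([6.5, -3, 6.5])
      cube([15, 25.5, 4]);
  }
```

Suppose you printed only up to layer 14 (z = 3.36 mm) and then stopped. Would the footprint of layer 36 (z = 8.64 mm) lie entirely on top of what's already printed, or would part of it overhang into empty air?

Compare the two slices. At z = 3.36: the cube is present — its section is the full 29.5×19.5 rectangle (area 575.25 mm²); the cube at (6.5, -3) does not reach this height (z outside [6.5, 10.5]); Merging all regions: only the 29.5×19.5 cube is present, so the union is just that shape — area = 575.25 mm²; (whole slice rotated 50° about Z — lengths, areas and connectivity unchanged). At z = 8.64: the cube is not intersected at this z (z outside [0, 8]); the cube at (6.5, -3) is present — its section is the full 15×25.5 rectangle (area 382.50 mm²); Combining (union): only the 15×25.5 cube at (6.5, -3) is present, so the union is just that shape — area = 382.50 mm²; (whole slice rotated 50° about Z — lengths, areas and connectivity unchanged). Checking containment: at z = 8.64 the cross-section extends beyond the z = 3.36 cross-section by about 90.00 mm².

part overhangs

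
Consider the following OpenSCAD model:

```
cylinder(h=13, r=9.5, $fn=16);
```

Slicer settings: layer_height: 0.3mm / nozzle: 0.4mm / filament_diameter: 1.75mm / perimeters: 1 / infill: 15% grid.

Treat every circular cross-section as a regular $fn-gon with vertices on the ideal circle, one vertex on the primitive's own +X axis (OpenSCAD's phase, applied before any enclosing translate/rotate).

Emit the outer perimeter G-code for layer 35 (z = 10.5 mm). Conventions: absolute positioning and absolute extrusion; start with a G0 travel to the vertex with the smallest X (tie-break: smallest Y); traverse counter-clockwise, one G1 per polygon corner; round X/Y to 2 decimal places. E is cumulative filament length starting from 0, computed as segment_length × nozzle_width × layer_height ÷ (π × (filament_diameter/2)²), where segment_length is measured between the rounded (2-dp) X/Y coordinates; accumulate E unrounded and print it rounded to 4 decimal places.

G0 X-9.50 Y0.00 Z10.50
G1 X-8.78 Y-3.64 E0.1851
G1 X-6.72 Y-6.72 E0.3700
G1 X-3.64 Y-8.78 E0.5548
G1 X0.00 Y-9.50 E0.7400
G1 X3.64 Y-8.78 E0.9251
G1 X6.72 Y-6.72 E1.1099
G1 X8.78 Y-3.64 E1.2948
G1 X9.50 Y0.00 E1.4799
G1 X8.78 Y3.64 E1.6650
G1 X6.72 Y6.72 E1.8499
G1 X3.64 Y8.78 E2.0348
G1 X0.00 Y9.50 E2.2199
G1 X-3.64 Y8.78 E2.4050
G1 X-6.72 Y6.72 E2.5899
G1 X-8.78 Y3.64 E2.7747
G1 X-9.50 Y0.00 E2.9599

At z = 10.5 mm: the r=9.5 cylinder gives a regular 16-gon of circumradius 9.5 (constant along its height). The outline is a single polygon with 16 vertices. Extrusion per mm of travel: 0.4 × 0.3 / (π × 0.875²) = 0.049890. Accumulating E over each segment gives final E = 2.9599.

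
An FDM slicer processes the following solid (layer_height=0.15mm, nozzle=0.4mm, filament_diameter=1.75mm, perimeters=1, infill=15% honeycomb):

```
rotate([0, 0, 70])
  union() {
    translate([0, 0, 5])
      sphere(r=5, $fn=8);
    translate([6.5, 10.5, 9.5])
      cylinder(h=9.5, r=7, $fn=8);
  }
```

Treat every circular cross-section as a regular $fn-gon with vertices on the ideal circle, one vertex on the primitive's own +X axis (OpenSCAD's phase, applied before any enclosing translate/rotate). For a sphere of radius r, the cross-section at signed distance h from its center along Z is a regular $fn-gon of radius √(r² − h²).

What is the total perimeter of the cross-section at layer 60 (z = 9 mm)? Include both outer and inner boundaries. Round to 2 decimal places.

18.37 mm

At z = 9 mm: the sphere: section is a regular 8-gon, circumradius = √(r²−h²) = √(5²−4²) = 3.000 (perimeter = 2·8·3.000·sin(180°/8) = 18.37 mm); the cylinder at (6.5, 10.5) is not intersected at this z (z outside [9.5, 19]); Combining (union): only the r=5 sphere is present, so the union is just that shape — boundary = 18.37 mm; (rotated 70° about Z; rotation is an isometry so areas/perimeters/island counts are preserved). Overall, the cross-section is a single solid region. Total boundary length (outer) = 18.37 mm.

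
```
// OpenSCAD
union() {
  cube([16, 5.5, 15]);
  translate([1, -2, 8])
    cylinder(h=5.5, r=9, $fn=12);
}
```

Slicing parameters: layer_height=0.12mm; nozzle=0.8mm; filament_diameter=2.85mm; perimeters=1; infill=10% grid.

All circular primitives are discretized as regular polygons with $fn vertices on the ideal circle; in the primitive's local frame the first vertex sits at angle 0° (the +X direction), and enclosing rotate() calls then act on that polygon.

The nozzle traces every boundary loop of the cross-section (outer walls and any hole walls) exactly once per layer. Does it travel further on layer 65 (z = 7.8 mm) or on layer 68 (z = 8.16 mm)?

layer 68 (z = 8.16 mm)

Layer 65 (z = 7.8): the 16×5.5 cube contributes its full rectangle (perimeter 43.00 mm); the cylinder at (1, -2) does not reach this height (z outside [8, 13.5]); Taking the union: only the 16×5.5 cube is present, so the union is just that shape — boundary = 43.00 mm. So its perimeter = 43.00 mm. Layer 68 (z = 8.16): the 16×5.5 cube contributes its full rectangle (perimeter 43.00 mm); the r=9 cylinder at (1, -2) contributes a regular 12-gon of circumradius 9 (perimeter = 2·12·9.000·sin(180°/12) = 55.90 mm); Merging all regions: the regions partially overlap (shared area 44.71 mm²), so the edge portions inside another operand are dropped and the merged outline is re-measured after clipping — boundary = 71.32 mm. So its perimeter = 71.32 mm. Layer 68 is larger (71.32 vs 43.00 mm).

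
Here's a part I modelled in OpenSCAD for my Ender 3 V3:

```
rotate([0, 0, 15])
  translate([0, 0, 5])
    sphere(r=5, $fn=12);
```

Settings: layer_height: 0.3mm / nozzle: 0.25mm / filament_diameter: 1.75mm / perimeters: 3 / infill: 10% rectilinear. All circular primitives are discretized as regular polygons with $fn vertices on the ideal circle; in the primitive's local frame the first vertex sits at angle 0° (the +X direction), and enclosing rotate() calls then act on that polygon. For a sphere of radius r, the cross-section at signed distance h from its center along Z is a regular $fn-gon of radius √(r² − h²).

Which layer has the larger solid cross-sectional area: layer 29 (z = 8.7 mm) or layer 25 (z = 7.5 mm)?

layer 25 (z = 7.5 mm)

Layer 29 (z = 8.7): the sphere: section is a regular 12-gon, circumradius = √(r²−h²) = √(5²−3.7²) = 3.363 (area = (12/2)·3.363²·sin(360°/12) = 33.93 mm²); (rotated 15° about Z; rotation is an isometry so areas/perimeters/island counts are preserved). So its area = 33.93 mm². Layer 25 (z = 7.5): the r=5 sphere contributes a regular 12-gon of circumradius √(5²−2.5²) = 4.330 (area = (12/2)·4.330²·sin(360°/12) = 56.25 mm²); (whole slice rotated 15° about Z — lengths, areas and connectivity unchanged). So its area = 56.25 mm². Layer 25 is larger (56.25 vs 33.93 mm²).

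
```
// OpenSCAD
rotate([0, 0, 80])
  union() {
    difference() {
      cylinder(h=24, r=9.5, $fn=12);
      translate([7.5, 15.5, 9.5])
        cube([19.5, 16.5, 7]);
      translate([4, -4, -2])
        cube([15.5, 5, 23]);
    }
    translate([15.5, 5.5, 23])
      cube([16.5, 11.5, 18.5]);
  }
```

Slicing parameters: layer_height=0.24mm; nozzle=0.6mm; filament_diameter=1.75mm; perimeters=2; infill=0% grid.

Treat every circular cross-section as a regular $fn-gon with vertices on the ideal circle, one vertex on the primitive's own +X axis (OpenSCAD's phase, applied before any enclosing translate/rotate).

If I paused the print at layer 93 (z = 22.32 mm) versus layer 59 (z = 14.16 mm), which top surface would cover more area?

layer 93 (z = 22.32 mm)

Layer 93 (z = 22.32): the cylinder: section is a regular 12-gon, circumradius r=9.5 (area = (12/2)·9.500²·sin(360°/12) = 270.75 mm²); the cube at (7.5, 15.5) is not intersected at this z (z outside [9.5, 16.5]); the cube at (4, -4) does not reach this height (z outside [-2, 21]); Subtracting the remaining from the first: none of the subtracted shapes is present at this height, so the r=9.5 cylinder is unchanged — area = 270.75 mm²; the cube at (15.5, 5.5) is not intersected at this z (z outside [23, 41.5]); Taking the union: only the result so far is present, so the union is just that shape — area = 270.75 mm²; (rotated 80° about Z; rotation is an isometry so areas/perimeters/island counts are preserved). So its area = 270.75 mm². Layer 59 (z = 14.16): the r=9.5 cylinder contributes a regular 12-gon of circumradius 9.5 (area = (12/2)·9.500²·sin(360°/12) = 270.75 mm²); the cube at (7.5, 15.5) is present — its section is the full 19.5×16.5 rectangle (area 321.75 mm²); the 15.5×5 cube at (4, -4) contributes its full rectangle (area 77.50 mm²); After the difference (first − rest): starting from the r=9.5 cylinder (270.75 mm²), the 19.5×16.5 cube at (7.5, 15.5) misses the remaining region (no effect); the 15.5×5 cube at (4, -4) partially overlaps it — only the 25.22 mm² overlap (of its 77.50 mm²) is removed, clipping the outline — area = 245.53 mm²; the cube at (15.5, 5.5) does not reach this height (z outside [23, 41.5]); Taking the union: only the result so far is present, so the union is just that shape — area = 245.53 mm²; (rotated 80° about Z; rotation is an isometry so areas/perimeters/island counts are preserved). So its area = 245.53 mm². Layer 93 is larger (270.75 vs 245.53 mm²).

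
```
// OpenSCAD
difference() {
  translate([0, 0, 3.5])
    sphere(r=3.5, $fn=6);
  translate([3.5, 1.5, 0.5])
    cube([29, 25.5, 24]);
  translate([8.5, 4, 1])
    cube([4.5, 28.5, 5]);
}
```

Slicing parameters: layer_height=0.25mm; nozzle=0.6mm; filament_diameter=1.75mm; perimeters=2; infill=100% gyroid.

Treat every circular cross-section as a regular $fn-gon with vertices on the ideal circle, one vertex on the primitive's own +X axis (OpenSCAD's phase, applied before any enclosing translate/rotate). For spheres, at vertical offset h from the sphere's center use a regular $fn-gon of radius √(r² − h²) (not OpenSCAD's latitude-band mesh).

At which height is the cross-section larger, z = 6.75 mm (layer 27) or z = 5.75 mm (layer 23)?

layer 23 (z = 5.75 mm)

Layer 27 (z = 6.75): the r=3.5 sphere contributes a regular 6-gon of circumradius √(3.5²−3.25²) = 1.299 (area = (6/2)·1.299²·sin(360°/6) = 4.38 mm²); the cube at (3.5, 1.5) (footprint 29×25.5) is included at this height (area 739.50 mm²); the cube at (8.5, 4) does not reach this height (z outside [1, 6]); After the difference (first − rest): starting from the r=3.5 sphere (4.38 mm²), the 29×25.5 cube at (3.5, 1.5) misses the remaining region (no effect) — area = 4.38 mm². So its area = 4.38 mm². Layer 23 (z = 5.75): the r=3.5 sphere contributes a regular 6-gon of circumradius √(3.5²−2.25²) = 2.681 (area = (6/2)·2.681²·sin(360°/6) = 18.67 mm²); the cube at (3.5, 1.5) is present — its section is the full 29×25.5 rectangle (area 739.50 mm²); the 4.5×28.5 cube at (8.5, 4) contributes its full rectangle (area 128.25 mm²); Taking the first minus the rest: starting from the r=3.5 sphere (18.67 mm²), the 29×25.5 cube at (3.5, 1.5) misses the remaining region (no effect); the 4.5×28.5 cube at (8.5, 4) misses the remaining region (no effect) — area = 18.67 mm². So its area = 18.67 mm². Layer 23 is larger (18.67 vs 4.38 mm²).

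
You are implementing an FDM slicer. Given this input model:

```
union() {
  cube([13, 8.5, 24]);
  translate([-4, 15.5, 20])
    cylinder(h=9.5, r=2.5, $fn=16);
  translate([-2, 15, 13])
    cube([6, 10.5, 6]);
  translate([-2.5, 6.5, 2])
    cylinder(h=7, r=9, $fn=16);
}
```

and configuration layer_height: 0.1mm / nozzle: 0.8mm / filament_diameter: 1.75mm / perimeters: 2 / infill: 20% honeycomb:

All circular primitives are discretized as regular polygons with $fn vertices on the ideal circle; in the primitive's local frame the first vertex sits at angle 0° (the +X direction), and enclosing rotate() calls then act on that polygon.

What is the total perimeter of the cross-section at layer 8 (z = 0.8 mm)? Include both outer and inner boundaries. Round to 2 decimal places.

At z = 0.8 mm: the 13×8.5 cube contributes its full rectangle (perimeter 43.00 mm); the cylinder at (-4, 15.5) does not reach this height (z outside [20, 29.5]); the cube at (-2, 15) is not intersected at this z (z outside [13, 19]); the cylinder at (-2.5, 6.5) is absent (z outside [2, 9]); Taking the union: only the 13×8.5 cube is present, so the union is just that shape — boundary = 43.00 mm. Overall, the cross-section is a single solid region. Total boundary length (outer) = 43.00 mm.

43.00 mm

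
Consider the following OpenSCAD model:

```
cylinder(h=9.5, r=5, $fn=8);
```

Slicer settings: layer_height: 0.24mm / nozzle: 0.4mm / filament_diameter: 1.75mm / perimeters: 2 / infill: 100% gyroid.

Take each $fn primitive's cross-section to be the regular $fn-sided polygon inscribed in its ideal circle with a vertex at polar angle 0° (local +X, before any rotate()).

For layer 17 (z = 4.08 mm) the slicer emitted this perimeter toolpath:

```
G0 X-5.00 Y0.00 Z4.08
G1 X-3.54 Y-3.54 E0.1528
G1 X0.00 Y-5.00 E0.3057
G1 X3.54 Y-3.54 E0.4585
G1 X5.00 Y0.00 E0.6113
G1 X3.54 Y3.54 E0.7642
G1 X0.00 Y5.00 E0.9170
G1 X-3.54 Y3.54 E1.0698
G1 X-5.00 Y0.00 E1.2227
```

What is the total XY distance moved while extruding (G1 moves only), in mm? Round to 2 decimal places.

Sum the Euclidean lengths of each G1 segment: total = 30.63 mm.

30.63 mm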